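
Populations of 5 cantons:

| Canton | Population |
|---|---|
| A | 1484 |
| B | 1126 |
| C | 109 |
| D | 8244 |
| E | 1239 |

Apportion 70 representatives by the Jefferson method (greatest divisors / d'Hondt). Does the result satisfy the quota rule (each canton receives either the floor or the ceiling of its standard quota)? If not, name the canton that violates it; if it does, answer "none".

D

Standard quotas: A 8.513, B 6.460, C 0.625, D 47.294, E 7.108.
Jefferson allocation: A 8, B 6, C 0, D 49, E 7.
D has quota 47.294 (lower 47, upper 48) but receives 49 — outside the quota interval.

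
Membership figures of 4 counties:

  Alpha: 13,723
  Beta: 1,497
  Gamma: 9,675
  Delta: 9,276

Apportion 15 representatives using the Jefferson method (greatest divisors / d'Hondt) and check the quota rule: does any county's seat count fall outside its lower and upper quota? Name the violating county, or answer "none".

Standard quotas: Alpha 6.024, Beta 0.657, Gamma 4.247, Delta 4.072.
Jefferson allocation: Alpha 7, Beta 0, Gamma 4, Delta 4.
Every allocation lies between the lower and upper quota.

none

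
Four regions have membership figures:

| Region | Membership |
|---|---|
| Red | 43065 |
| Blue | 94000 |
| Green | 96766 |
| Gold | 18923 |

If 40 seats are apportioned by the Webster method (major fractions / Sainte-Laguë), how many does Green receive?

15

Standard divisor 252754/40 ≈ 6318.85; standard quotas: Red 6.815, Blue 14.876, Green 15.314, Gold 2.995.
Rounding to the nearest integer gives Red 7, Blue 15, Green 15, Gold 3 — total 40, matching the house size, so no adjustment is needed.
Green receives 15.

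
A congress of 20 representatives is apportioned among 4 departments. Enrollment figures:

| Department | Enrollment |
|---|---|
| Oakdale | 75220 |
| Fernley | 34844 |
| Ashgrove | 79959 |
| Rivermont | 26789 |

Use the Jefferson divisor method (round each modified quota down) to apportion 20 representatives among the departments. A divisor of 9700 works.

With modified divisor 9700: modified quotas Oakdale 7.755, Fernley 3.592, Ashgrove 8.243, Rivermont 2.762.
Rounding down: Oakdale 7, Fernley 3, Ashgrove 8, Rivermont 2 (total 20).

Oakdale 7, Fernley 3, Ashgrove 8, Rivermont 2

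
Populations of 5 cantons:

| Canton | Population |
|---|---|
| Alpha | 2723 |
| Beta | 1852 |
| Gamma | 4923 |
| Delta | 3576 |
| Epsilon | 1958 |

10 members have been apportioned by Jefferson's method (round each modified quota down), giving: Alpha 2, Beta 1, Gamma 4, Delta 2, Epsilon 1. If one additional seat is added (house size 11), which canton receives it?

Priority for the next seat is population ÷ (current seats + 1).
Priorities: Alpha 907.667, Beta 926.000, Gamma 984.600, Delta 1192.000, Epsilon 979.000.
Highest priority: Delta.

Delta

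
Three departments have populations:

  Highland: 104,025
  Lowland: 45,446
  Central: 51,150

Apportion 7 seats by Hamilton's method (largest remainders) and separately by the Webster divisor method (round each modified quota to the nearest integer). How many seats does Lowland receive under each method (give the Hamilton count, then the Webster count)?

Hamilton: Highland 4, Lowland 1, Central 2.
Webster: Highland 3, Lowland 2, Central 2.
Lowland gets 1 under Hamilton and 2 under Webster.

1 and 2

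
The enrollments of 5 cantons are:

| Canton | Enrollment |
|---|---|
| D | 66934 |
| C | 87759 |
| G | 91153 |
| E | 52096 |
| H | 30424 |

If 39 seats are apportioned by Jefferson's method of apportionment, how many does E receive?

Standard divisor 328366/39 ≈ 8419.641; standard quotas: D 7.950, C 10.423, G 10.826, E 6.187, H 3.613.
Rounding down gives 7, 10, 10, 6, 3 = 36 seats, so the divisor must be adjusted.
With modified divisor 7800: modified quotas D 8.581, C 11.251, G 11.686, E 6.679, H 3.901.
Rounding down: D 8, C 11, G 11, E 6, H 3 (total 39).
E receives 6.

6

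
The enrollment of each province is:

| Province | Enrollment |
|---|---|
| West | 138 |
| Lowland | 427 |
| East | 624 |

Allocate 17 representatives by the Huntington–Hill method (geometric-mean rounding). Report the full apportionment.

With divisor 70: modified quotas West 1.971, Lowland 6.100, East 8.914.
Geometric-mean thresholds: West √(1·2)=1.414, Lowland √(6·7)=6.481, East √(8·9)=8.485.
Each quota rounded against its threshold gives West 2, Lowland 6, East 9 (total 17).

West=2, Lowland=6, East=9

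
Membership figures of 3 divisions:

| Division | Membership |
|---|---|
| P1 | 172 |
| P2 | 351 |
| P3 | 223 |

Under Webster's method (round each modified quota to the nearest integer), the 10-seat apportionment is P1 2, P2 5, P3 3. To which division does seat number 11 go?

P1

Priority for the next seat is population ÷ (current seats + 0.5).
Priorities: P1 68.800, P2 63.818, P3 63.714.
Highest priority: P1.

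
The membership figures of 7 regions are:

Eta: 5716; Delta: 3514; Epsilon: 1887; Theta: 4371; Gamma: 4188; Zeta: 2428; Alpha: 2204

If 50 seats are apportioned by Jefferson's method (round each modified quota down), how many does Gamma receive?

9

Standard divisor 24308/50 ≈ 486.16; standard quotas: Eta 11.757, Delta 7.228, Epsilon 3.881, Theta 8.991, Gamma 8.614, Zeta 4.994, Alpha 4.533.
Rounding down gives 11, 7, 3, 8, 8, 4, 4 = 45 seats, so the divisor must be adjusted.
With modified divisor 450: modified quotas Eta 12.702, Delta 7.809, Epsilon 4.193, Theta 9.713, Gamma 9.307, Zeta 5.396, Alpha 4.898.
Rounding down: Eta 12, Delta 7, Epsilon 4, Theta 9, Gamma 9, Zeta 5, Alpha 4 (total 50).
Gamma receives 9.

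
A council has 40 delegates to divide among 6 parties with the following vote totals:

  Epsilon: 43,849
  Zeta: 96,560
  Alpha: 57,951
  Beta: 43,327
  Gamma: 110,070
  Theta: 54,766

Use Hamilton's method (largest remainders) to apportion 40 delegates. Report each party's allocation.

The standard divisor is 406523/40 ≈ 10163.075.
Standard quotas: Epsilon 4.3145, Zeta 9.5011, Alpha 5.7021, Beta 4.2632, Gamma 10.8304, Theta 5.3887.
Lower quotas: Epsilon 4, Zeta 9, Alpha 5, Beta 4, Gamma 10, Theta 5 (sum 37, leaving 3 seats).
Remainders in descending order: Gamma 0.8304, Alpha 0.7021, Zeta 0.5011, Theta 0.3887, Epsilon 0.3145, Beta 0.2632.
The surplus seats go to Gamma, Alpha, Zeta.

Epsilon 4; Zeta 10; Alpha 6; Beta 4; Gamma 11; Theta 5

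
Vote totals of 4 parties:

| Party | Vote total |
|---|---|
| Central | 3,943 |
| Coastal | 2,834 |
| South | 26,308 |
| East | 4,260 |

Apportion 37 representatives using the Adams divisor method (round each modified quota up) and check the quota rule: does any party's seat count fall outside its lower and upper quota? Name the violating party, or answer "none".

South

Standard quotas: Central 3.907, Coastal 2.808, South 26.065, East 4.221.
Adams allocation: Central 4, Coastal 3, South 25, East 5.
South has quota 26.065 (lower 26, upper 27) but receives 25 — outside the quota interval.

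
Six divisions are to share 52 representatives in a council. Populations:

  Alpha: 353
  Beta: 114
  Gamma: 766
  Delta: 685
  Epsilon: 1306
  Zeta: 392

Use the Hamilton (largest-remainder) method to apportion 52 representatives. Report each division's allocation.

Alpha=5, Beta=2, Gamma=11, Delta=10, Epsilon=19, Zeta=5

The standard divisor is 3616/52 ≈ 69.538.
Standard quotas: Alpha 5.076, Beta 1.639, Gamma 11.015, Delta 9.851, Epsilon 18.781, Zeta 5.637.
Lower quotas: Alpha 5, Beta 1, Gamma 11, Delta 9, Epsilon 18, Zeta 5 (sum 49, leaving 3 seats).
Remainders in descending order: Delta 0.851, Epsilon 0.781, Beta 0.639, Zeta 0.637, Alpha 0.076, Gamma 0.015.
Largest remainders: Delta, Epsilon, Beta receive the extra seats.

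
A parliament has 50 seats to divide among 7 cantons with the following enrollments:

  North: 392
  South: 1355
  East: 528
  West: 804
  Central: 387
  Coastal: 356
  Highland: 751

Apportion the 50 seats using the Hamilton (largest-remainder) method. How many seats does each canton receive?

North 4, South 15, East 6, West 9, Central 4, Coastal 4, Highland 8

Total 4573; standard divisor 4573/50 ≈ 91.46.
Standard quotas: North 4.286, South 14.815, East 5.773, West 8.791, Central 4.231, Coastal 3.892, Highland 8.211.
Lower quotas: North 4, South 14, East 5, West 8, Central 4, Coastal 3, Highland 8 (sum 46, leaving 4 seats).
Remainders in descending order: Coastal 0.892, South 0.815, West 0.791, East 0.773, North 0.286, Central 0.231, Highland 0.211.
The surplus seats go to Coastal, South, West, East.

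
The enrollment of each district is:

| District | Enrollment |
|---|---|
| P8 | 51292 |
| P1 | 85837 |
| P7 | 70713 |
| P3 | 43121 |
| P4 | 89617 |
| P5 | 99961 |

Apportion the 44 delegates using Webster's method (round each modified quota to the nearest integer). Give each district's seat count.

P8: 5, P1: 9, P7: 7, P3: 4, P4: 9, P5: 10

Standard divisor 440541/44 ≈ 10012.295; standard quotas: P8 5.123, P1 8.573, P7 7.063, P3 4.307, P4 8.951, P5 9.984.
Rounding to the nearest integer gives P8 5, P1 9, P7 7, P3 4, P4 9, P5 10 — total 44, matching the house size, so no adjustment is needed.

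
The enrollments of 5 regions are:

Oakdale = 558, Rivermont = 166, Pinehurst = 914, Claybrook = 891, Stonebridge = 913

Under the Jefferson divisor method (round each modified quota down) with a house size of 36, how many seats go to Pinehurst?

10

Standard divisor 3442/36 ≈ 95.611; standard quotas: Oakdale 5.836, Rivermont 1.736, Pinehurst 9.560, Claybrook 9.319, Stonebridge 9.549.
Rounding down gives 5, 1, 9, 9, 9 = 33 seats, so the divisor must be adjusted.
With modified divisor 90: modified quotas Oakdale 6.200, Rivermont 1.844, Pinehurst 10.156, Claybrook 9.900, Stonebridge 10.144.
Rounding down: Oakdale 6, Rivermont 1, Pinehurst 10, Claybrook 9, Stonebridge 10 (total 36).
Pinehurst receives 10.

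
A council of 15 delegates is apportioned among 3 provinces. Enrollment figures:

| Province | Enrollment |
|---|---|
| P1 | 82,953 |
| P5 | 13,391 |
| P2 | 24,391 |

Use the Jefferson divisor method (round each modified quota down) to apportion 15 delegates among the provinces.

P1: 11, P5: 1, P2: 3

Standard divisor 120735/15 ≈ 8049; standard quotas: P1 10.306, P5 1.664, P2 3.030.
Rounding down gives 10, 1, 3 = 14 seats, so the divisor must be adjusted.
With modified divisor 7200: modified quotas P1 11.521, P5 1.860, P2 3.388.
Rounding down: P1 11, P5 1, P2 3 (total 15).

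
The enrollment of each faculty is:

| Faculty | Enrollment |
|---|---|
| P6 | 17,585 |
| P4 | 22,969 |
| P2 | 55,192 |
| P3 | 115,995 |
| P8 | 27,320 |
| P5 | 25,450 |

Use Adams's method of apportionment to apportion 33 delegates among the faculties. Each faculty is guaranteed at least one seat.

Standard divisor 264511/33 ≈ 8015.485; standard quotas: P6 2.194, P4 2.866, P2 6.886, P3 14.471, P8 3.408, P5 3.175.
Rounding up gives 3, 3, 7, 15, 4, 4 = 36 seats, so the divisor must be adjusted.
With modified divisor 8900: modified quotas P6 1.976, P4 2.581, P2 6.201, P3 13.033, P8 3.070, P5 2.860.
Rounding up: P6 2, P4 3, P2 7, P3 14, P8 4, P5 3 (total 33).

P6 2, P4 3, P2 7, P3 14, P8 4, P5 3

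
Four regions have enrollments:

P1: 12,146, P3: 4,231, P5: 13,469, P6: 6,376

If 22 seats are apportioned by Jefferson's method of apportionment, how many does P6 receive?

4

Standard divisor 36222/22 ≈ 1646.455; standard quotas: P1 7.377, P3 2.570, P5 8.181, P6 3.873.
Rounding down gives 7, 2, 8, 3 = 20 seats, so the divisor must be adjusted.
With modified divisor 1500: modified quotas P1 8.097, P3 2.821, P5 8.979, P6 4.251.
Rounding down: P1 8, P3 2, P5 8, P6 4 (total 22).
P6 receives 4.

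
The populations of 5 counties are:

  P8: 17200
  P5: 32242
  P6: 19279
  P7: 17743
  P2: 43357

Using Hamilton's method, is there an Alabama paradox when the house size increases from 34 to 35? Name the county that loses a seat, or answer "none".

At 34 seats: P8 5, P5 8, P6 5, P7 5, P2 11.
At 35 seats: P8 4, P5 9, P6 5, P7 5, P2 12.
P8 drops from 5 to 4.

P8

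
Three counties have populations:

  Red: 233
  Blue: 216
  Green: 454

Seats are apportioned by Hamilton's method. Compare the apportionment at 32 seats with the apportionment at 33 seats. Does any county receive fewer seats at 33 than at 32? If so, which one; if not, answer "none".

none

At 32 seats: Red 8, Blue 8, Green 16.
At 33 seats: Red 8, Blue 8, Green 17.
No county's allocation decreased.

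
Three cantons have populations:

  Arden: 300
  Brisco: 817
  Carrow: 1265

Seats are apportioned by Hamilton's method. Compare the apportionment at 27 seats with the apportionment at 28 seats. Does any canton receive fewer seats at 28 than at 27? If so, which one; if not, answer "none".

At 27 seats: Arden 4, Brisco 9, Carrow 14.
At 28 seats: Arden 3, Brisco 10, Carrow 15.
Arden drops from 4 to 3.

Arden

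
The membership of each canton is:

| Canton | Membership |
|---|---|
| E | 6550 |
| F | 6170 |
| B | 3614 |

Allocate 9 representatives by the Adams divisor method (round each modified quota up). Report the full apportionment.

E: 4, F: 3, B: 2

Standard divisor 16334/9 ≈ 1814.889; standard quotas: E 3.609, F 3.400, B 1.991.
Rounding up gives 4, 4, 2 = 10 seats, so the divisor must be adjusted.
With modified divisor 2100: modified quotas E 3.119, F 2.938, B 1.721.
Rounding up: E 4, F 3, B 2 (total 9).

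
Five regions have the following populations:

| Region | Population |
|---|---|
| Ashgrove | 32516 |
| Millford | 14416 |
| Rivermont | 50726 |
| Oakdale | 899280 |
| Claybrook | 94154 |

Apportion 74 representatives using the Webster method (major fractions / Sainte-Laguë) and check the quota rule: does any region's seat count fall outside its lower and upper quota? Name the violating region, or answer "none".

Oakdale

Standard quotas: Ashgrove 2.205, Millford 0.978, Rivermont 3.440, Oakdale 60.991, Claybrook 6.386.
Webster allocation: Ashgrove 2, Millford 1, Rivermont 3, Oakdale 62, Claybrook 6.
Oakdale has quota 60.991 (lower 60, upper 61) but receives 62 — outside the quota interval.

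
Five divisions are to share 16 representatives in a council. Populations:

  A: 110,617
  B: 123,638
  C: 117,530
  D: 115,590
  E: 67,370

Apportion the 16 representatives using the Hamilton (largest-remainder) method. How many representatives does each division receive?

A 3, B 4, C 4, D 3, E 2

Total 534745; standard divisor 534745/16 ≈ 33421.562.
Standard quotas: A 3.3097, B 3.6993, C 3.5166, D 3.4585, E 2.0158.
Lower quotas: A 3, B 3, C 3, D 3, E 2 (sum 14, leaving 2 seats).
Remainders in descending order: B 0.6993, C 0.5166, D 0.4585, A 0.3097, E 0.0158.
Largest remainders: B, C receive the extra seats.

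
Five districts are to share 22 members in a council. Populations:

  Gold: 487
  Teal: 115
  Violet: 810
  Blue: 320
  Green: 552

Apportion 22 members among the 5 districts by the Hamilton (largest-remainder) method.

Gold 5, Teal 1, Violet 8, Blue 3, Green 5

The standard divisor is 2284/22 ≈ 103.818.
Standard quotas: Gold 4.691, Teal 1.108, Violet 7.802, Blue 3.082, Green 5.317.
Lower quotas: Gold 4, Teal 1, Violet 7, Blue 3, Green 5 (sum 20, leaving 2 seats).
Remainders in descending order: Violet 0.802, Gold 0.691, Green 0.317, Teal 0.108, Blue 0.082.
Largest remainders: Violet, Gold receive the extra seats.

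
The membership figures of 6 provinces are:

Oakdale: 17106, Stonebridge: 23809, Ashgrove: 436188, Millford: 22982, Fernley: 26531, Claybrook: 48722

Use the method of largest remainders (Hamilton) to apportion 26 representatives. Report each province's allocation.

Oakdale 1, Stonebridge 1, Ashgrove 20, Millford 1, Fernley 1, Claybrook 2

Total 575338; standard divisor 575338/26 ≈ 22128.385.
Standard quotas: Oakdale 0.7730, Stonebridge 1.0759, Ashgrove 19.7117, Millford 1.0386, Fernley 1.1990, Claybrook 2.2018.
Lower quotas: Oakdale 0, Stonebridge 1, Ashgrove 19, Millford 1, Fernley 1, Claybrook 2 (sum 24, leaving 2 seats).
Remainders in descending order: Oakdale 0.7730, Ashgrove 0.7117, Claybrook 0.2018, Fernley 0.1990, Stonebridge 0.0759, Millford 0.0386.
Largest remainders: Oakdale, Ashgrove receive the extra seats.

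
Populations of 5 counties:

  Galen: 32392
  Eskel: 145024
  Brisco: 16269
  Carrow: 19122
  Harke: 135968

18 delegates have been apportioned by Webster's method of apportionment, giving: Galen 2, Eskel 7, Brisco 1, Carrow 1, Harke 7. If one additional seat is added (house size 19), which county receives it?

Eskel

Priority for the next seat is population ÷ (current seats + 0.5).
Priorities: Galen 12956.800, Eskel 19336.533, Brisco 10846.000, Carrow 12748.000, Harke 18129.067.
Highest priority: Eskel.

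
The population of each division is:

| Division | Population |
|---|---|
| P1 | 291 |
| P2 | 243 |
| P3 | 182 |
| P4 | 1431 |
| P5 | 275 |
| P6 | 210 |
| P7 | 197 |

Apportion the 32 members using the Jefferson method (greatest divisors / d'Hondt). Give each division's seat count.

P1: 3, P2: 3, P3: 2, P4: 17, P5: 3, P6: 2, P7: 2

Standard divisor 2829/32 ≈ 88.406; standard quotas: P1 3.292, P2 2.749, P3 2.059, P4 16.187, P5 3.111, P6 2.375, P7 2.228.
Rounding down gives 3, 2, 2, 16, 3, 2, 2 = 30 seats, so the divisor must be adjusted.
With modified divisor 80: modified quotas P1 3.638, P2 3.038, P3 2.275, P4 17.887, P5 3.438, P6 2.625, P7 2.462.
Rounding down: P1 3, P2 3, P3 2, P4 17, P5 3, P6 2, P7 2 (total 32).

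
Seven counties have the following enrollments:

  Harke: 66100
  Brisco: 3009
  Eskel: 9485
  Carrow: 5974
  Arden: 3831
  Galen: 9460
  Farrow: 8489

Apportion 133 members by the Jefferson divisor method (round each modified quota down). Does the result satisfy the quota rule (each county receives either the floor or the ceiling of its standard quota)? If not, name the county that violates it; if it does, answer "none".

Standard quotas: Harke 82.665, Brisco 3.763, Eskel 11.862, Carrow 7.471, Arden 4.791, Galen 11.831, Farrow 10.616.
Jefferson allocation: Harke 85, Brisco 3, Eskel 12, Carrow 7, Arden 4, Galen 12, Farrow 10.
Harke has quota 82.665 (lower 82, upper 83) but receives 85 — outside the quota interval.

Harke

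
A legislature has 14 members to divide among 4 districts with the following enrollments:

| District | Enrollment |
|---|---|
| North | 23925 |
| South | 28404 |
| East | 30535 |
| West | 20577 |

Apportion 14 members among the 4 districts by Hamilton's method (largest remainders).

Total 103441; standard divisor 103441/14 ≈ 7388.643.
Standard quotas: North 3.2381, South 3.8443, East 4.1327, West 2.7849.
Lower quotas: North 3, South 3, East 4, West 2 (sum 12, leaving 2 seats).
Remainders in descending order: South 0.8443, West 0.7849, North 0.2381, East 0.1327.
Largest remainders: South, West receive the extra seats.

North: 3; South: 4; East: 4; West: 3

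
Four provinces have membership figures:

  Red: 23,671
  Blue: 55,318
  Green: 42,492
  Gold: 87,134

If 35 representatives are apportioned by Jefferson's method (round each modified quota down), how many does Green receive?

Standard divisor 208615/35 ≈ 5960.429; standard quotas: Red 3.971, Blue 9.281, Green 7.129, Gold 14.619.
Rounding down gives 3, 9, 7, 14 = 33 seats, so the divisor must be adjusted.
With modified divisor 5700: modified quotas Red 4.153, Blue 9.705, Green 7.455, Gold 15.287.
Rounding down: Red 4, Blue 9, Green 7, Gold 15 (total 35).
Green receives 7.

7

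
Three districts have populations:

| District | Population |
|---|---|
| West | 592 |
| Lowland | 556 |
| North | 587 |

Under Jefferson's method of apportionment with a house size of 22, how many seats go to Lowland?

Standard divisor 1735/22 ≈ 78.864; standard quotas: West 7.507, Lowland 7.050, North 7.443.
Rounding down gives 7, 7, 7 = 21 seats, so the divisor must be adjusted.
With modified divisor 73.7: modified quotas West 8.033, Lowland 7.544, North 7.965.
Rounding down: West 8, Lowland 7, North 7 (total 22).
Lowland receives 7.

7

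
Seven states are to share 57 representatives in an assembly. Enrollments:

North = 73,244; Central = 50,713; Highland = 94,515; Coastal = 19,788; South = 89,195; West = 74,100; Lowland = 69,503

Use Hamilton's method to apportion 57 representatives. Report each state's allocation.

Total 471058; standard divisor 471058/57 ≈ 8264.175.
Standard quotas: North 8.8628, Central 6.1365, Highland 11.4367, Coastal 2.3944, South 10.7930, West 8.9664, Lowland 8.4102.
Lower quotas: North 8, Central 6, Highland 11, Coastal 2, South 10, West 8, Lowland 8 (sum 53, leaving 4 seats).
Remainders in descending order: West 0.9664, North 0.8628, South 0.7930, Highland 0.4367, Lowland 0.4102, Coastal 0.3944, Central 0.1365.
Largest remainders: West, North, South, Highland receive the extra seats.

North 9, Central 6, Highland 12, Coastal 2, South 11, West 9, Lowland 8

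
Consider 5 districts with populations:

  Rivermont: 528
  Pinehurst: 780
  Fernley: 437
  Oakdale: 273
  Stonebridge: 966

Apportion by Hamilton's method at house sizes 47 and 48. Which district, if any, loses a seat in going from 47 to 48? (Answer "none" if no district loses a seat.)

At 47 seats: Rivermont 9, Pinehurst 12, Fernley 7, Oakdale 4, Stonebridge 15.
At 48 seats: Rivermont 8, Pinehurst 13, Fernley 7, Oakdale 4, Stonebridge 16.
Rivermont drops from 9 to 8.

Rivermont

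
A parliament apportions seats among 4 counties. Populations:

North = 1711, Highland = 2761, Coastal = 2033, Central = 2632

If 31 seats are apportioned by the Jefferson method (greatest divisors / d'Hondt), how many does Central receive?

Standard divisor 9137/31 ≈ 294.742; standard quotas: North 5.805, Highland 9.368, Coastal 6.898, Central 8.930.
Rounding down gives 5, 9, 6, 8 = 28 seats, so the divisor must be adjusted.
With modified divisor 280: modified quotas North 6.111, Highland 9.861, Coastal 7.261, Central 9.400.
Rounding down: North 6, Highland 9, Coastal 7, Central 9 (total 31).
Central receives 9.

9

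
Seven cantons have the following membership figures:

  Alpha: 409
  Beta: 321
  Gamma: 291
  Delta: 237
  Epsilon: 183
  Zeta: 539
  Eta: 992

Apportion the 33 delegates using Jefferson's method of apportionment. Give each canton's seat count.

Standard divisor 2972/33 ≈ 90.061; standard quotas: Alpha 4.541, Beta 3.564, Gamma 3.231, Delta 2.632, Epsilon 2.032, Zeta 5.985, Eta 11.015.
Rounding down gives 4, 3, 3, 2, 2, 5, 11 = 30 seats, so the divisor must be adjusted.
With modified divisor 81: modified quotas Alpha 5.049, Beta 3.963, Gamma 3.593, Delta 2.926, Epsilon 2.259, Zeta 6.654, Eta 12.247.
Rounding down: Alpha 5, Beta 3, Gamma 3, Delta 2, Epsilon 2, Zeta 6, Eta 12 (total 33).

Alpha=5, Beta=3, Gamma=3, Delta=2, Epsilon=2, Zeta=6, Eta=12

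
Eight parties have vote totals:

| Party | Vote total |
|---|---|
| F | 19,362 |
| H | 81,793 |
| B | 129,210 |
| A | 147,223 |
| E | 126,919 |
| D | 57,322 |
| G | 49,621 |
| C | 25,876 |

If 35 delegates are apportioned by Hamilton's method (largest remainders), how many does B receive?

7

Total 637326; standard divisor 637326/35 ≈ 18209.314.
Standard quotas: F 1.0633, H 4.4918, B 7.0958, A 8.0850, E 6.9700, D 3.1479, G 2.7250, C 1.4210.
Lower quotas: F 1, H 4, B 7, A 8, E 6, D 3, G 2, C 1 (sum 32, leaving 3 seats).
Remainders in descending order: E 0.9700, G 0.7250, H 0.4918, C 0.4210, D 0.1479, B 0.0958, A 0.0850, F 0.0633.
Largest remainders: E, G, H receive the extra seats.
B receives 7.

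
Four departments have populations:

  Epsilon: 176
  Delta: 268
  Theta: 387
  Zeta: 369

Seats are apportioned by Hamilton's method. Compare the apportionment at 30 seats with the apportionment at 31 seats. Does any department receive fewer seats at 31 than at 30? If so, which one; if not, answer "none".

none

At 30 seats: Epsilon 4, Delta 7, Theta 10, Zeta 9.
At 31 seats: Epsilon 5, Delta 7, Theta 10, Zeta 9.
No department's allocation decreased.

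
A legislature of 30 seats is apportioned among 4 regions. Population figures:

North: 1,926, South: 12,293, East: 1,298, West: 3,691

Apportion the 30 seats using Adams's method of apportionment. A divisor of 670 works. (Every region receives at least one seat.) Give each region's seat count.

With modified divisor 670: modified quotas North 2.875, South 18.348, East 1.937, West 5.509.
Rounding up: North 3, South 19, East 2, West 6 (total 30).

North 3, South 19, East 2, West 6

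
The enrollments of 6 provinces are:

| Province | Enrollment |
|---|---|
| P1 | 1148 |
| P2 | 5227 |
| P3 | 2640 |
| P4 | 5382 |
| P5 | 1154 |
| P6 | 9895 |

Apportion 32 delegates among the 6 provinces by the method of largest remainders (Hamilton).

P1=1, P2=7, P3=3, P4=7, P5=2, P6=12

Total 25446; standard divisor 25446/32 ≈ 795.188.
Standard quotas: P1 1.4437, P2 6.5733, P3 3.3200, P4 6.7682, P5 1.4512, P6 12.4436.
Lower quotas: P1 1, P2 6, P3 3, P4 6, P5 1, P6 12 (sum 29, leaving 3 seats).
Remainders in descending order: P4 0.7682, P2 0.5733, P5 0.4512, P1 0.4437, P6 0.4436, P3 0.3200.
Largest remainders: P4, P2, P5 receive the extra seats.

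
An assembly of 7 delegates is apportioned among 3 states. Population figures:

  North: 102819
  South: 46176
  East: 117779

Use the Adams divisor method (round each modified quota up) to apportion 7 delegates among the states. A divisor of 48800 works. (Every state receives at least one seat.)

North: 3, South: 1, East: 3

With modified divisor 48800: modified quotas North 2.107, South 0.946, East 2.414.
Rounding up: North 3, South 1, East 3 (total 7).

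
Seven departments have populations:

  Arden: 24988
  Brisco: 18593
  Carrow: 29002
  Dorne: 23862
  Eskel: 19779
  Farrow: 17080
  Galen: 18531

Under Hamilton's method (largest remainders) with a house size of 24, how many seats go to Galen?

Standard divisor: 151835 ÷ 24 ≈ 6326.458.
Standard quotas: Arden 3.9498, Brisco 2.9389, Carrow 4.5842, Dorne 3.7718, Eskel 3.1264, Farrow 2.6998, Galen 2.9291.
Lower quotas: Arden 3, Brisco 2, Carrow 4, Dorne 3, Eskel 3, Farrow 2, Galen 2 (sum 19, leaving 5 seats).
Remainders in descending order: Arden 0.9498, Brisco 0.9389, Galen 0.9291, Dorne 0.7718, Farrow 0.6998, Carrow 0.5842, Eskel 0.1264.
The surplus seats go to Arden, Brisco, Galen, Dorne, Farrow.
Galen receives 3.

3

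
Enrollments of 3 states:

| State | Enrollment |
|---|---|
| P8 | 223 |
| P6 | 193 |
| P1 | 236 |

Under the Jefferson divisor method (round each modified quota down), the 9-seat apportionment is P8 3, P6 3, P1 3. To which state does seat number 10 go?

P1

Priority for the next seat is population ÷ (current seats + 1).
Priorities: P8 55.750, P6 48.250, P1 59.000.
Highest priority: P1.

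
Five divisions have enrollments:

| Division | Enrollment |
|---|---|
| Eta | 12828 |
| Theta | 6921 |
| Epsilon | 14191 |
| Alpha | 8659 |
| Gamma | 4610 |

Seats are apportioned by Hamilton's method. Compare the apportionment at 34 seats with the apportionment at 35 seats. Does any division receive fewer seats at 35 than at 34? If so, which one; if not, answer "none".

Gamma

At 34 seats: Eta 9, Theta 5, Epsilon 10, Alpha 6, Gamma 4.
At 35 seats: Eta 10, Theta 5, Epsilon 11, Alpha 6, Gamma 3.
Gamma drops from 4 to 3.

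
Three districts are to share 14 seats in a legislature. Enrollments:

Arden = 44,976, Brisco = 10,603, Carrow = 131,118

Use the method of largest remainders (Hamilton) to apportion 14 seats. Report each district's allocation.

Arden=3; Brisco=1; Carrow=10

Total 186697; standard divisor 186697/14 ≈ 13335.5.
Standard quotas: Arden 3.3727, Brisco 0.7951, Carrow 9.8323.
Lower quotas: Arden 3, Brisco 0, Carrow 9 (sum 12, leaving 2 seats).
Remainders in descending order: Carrow 0.8323, Brisco 0.7951, Arden 0.3727.
The surplus seats go to Carrow, Brisco.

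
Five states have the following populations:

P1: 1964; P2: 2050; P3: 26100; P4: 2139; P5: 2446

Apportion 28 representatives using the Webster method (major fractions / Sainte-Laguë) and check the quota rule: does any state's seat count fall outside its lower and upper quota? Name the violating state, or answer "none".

Standard quotas: P1 1.585, P2 1.654, P3 21.061, P4 1.726, P5 1.974.
Webster allocation: P1 2, P2 2, P3 20, P4 2, P5 2.
P3 has quota 21.061 (lower 21, upper 22) but receives 20 — outside the quota interval.

P3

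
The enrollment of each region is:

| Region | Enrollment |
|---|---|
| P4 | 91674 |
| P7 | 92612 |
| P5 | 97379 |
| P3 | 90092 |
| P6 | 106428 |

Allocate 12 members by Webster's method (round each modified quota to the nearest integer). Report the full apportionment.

P4=2, P7=2, P5=3, P3=2, P6=3

Standard divisor 478185/12 ≈ 39848.75; standard quotas: P4 2.301, P7 2.324, P5 2.444, P3 2.261, P6 2.671.
Rounding to the nearest integer gives 2, 2, 2, 2, 3 = 11 seats, so the divisor must be adjusted.
With modified divisor 38000: modified quotas P4 2.412, P7 2.437, P5 2.563, P3 2.371, P6 2.801.
Rounding to the nearest integer: P4 2, P7 2, P5 3, P3 2, P6 3 (total 12).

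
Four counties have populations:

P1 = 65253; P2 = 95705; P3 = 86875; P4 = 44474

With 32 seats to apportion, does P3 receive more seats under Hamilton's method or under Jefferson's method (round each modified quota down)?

Hamilton: P1 7, P2 10, P3 10, P4 5.
Jefferson: P1 7, P2 11, P3 9, P4 5.
P3 gets 10 under Hamilton and 9 under Jefferson.

Hamilton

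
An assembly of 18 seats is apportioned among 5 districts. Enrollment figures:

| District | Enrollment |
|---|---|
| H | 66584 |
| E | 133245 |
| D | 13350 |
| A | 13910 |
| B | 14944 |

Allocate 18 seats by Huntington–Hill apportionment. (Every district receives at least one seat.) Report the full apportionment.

H: 5, E: 10, D: 1, A: 1, B: 1

With divisor 13375: modified quotas H 4.978, E 9.962, D 0.998, A 1.040, B 1.117.
Geometric-mean thresholds: H √(4·5)=4.472, E √(9·10)=9.487, D (min 1), A √(1·2)=1.414, B √(1·2)=1.414.
Each quota rounded against its threshold gives H 5, E 10, D 1, A 1, B 1 (total 18).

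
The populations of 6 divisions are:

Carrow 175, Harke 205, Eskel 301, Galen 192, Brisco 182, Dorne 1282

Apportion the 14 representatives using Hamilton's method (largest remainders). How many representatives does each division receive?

Carrow: 1, Harke: 1, Eskel: 2, Galen: 1, Brisco: 1, Dorne: 8

Total 2337; standard divisor 2337/14 ≈ 166.929.
Standard quotas: Carrow 1.048, Harke 1.228, Eskel 1.803, Galen 1.150, Brisco 1.090, Dorne 7.680.
Lower quotas: Carrow 1, Harke 1, Eskel 1, Galen 1, Brisco 1, Dorne 7 (sum 12, leaving 2 seats).
Remainders in descending order: Eskel 0.803, Dorne 0.680, Harke 0.228, Galen 0.150, Brisco 0.090, Carrow 0.048.
Largest remainders: Eskel, Dorne receive the extra seats.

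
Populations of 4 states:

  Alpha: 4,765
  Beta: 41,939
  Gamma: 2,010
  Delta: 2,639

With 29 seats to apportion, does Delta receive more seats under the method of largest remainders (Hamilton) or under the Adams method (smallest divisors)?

Adams

Hamilton: Alpha 3, Beta 24, Gamma 1, Delta 1.
Adams: Alpha 3, Beta 22, Gamma 2, Delta 2.
Delta gets 1 under Hamilton and 2 under Adams.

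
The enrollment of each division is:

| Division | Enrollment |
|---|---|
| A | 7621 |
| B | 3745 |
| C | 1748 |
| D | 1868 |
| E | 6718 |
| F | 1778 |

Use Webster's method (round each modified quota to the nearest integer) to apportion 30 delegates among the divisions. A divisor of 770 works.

A 10, B 5, C 2, D 2, E 9, F 2

With modified divisor 770: modified quotas A 9.897, B 4.864, C 2.270, D 2.426, E 8.725, F 2.309.
Rounding to the nearest integer: A 10, B 5, C 2, D 2, E 9, F 2 (total 30).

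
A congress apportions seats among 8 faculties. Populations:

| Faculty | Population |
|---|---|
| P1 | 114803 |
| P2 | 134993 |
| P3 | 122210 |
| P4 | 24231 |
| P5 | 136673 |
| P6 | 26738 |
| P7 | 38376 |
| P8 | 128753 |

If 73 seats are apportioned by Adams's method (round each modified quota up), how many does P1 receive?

Standard divisor 726777/73 ≈ 9955.849; standard quotas: P1 11.531, P2 13.559, P3 12.275, P4 2.434, P5 13.728, P6 2.686, P7 3.855, P8 12.932.
Rounding up gives 12, 14, 13, 3, 14, 3, 4, 13 = 76 seats, so the divisor must be adjusted.
With modified divisor 10470: modified quotas P1 10.965, P2 12.893, P3 11.672, P4 2.314, P5 13.054, P6 2.554, P7 3.665, P8 12.297.
Rounding up: P1 11, P2 13, P3 12, P4 3, P5 14, P6 3, P7 4, P8 13 (total 73).
P1 receives 11.

11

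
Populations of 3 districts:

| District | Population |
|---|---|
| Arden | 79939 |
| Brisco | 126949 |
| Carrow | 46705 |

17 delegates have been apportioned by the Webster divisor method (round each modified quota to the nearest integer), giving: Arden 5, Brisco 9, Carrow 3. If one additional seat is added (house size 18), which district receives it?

Arden

Priority for the next seat is population ÷ (current seats + 0.5).
Priorities: Arden 14534.364, Brisco 13363.053, Carrow 13344.286.
Highest priority: Arden.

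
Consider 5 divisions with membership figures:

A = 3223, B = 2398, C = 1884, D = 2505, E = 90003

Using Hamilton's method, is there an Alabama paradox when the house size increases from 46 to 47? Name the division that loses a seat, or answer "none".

none

At 46 seats: A 2, B 1, C 1, D 1, E 41.
At 47 seats: A 2, B 1, C 1, D 1, E 42.
No division's allocation decreased.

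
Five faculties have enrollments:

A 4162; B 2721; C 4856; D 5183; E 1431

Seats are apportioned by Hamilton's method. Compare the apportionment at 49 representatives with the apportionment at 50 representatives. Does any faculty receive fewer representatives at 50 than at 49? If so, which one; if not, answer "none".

none

At 49 seats: A 11, B 7, C 13, D 14, E 4.
At 50 seats: A 11, B 8, C 13, D 14, E 4.
No faculty's allocation decreased.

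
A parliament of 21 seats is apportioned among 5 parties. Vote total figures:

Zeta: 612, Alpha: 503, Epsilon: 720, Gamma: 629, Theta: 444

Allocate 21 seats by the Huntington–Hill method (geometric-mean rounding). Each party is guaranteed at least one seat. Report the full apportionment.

Zeta 4, Alpha 4, Epsilon 5, Gamma 5, Theta 3

With divisor 139: modified quotas Zeta 4.403, Alpha 3.619, Epsilon 5.180, Gamma 4.525, Theta 3.194.
Geometric-mean thresholds: Zeta √(4·5)=4.472, Alpha √(3·4)=3.464, Epsilon √(5·6)=5.477, Gamma √(4·5)=4.472, Theta √(3·4)=3.464.
Each quota rounded against its threshold gives Zeta 4, Alpha 4, Epsilon 5, Gamma 5, Theta 3 (total 21).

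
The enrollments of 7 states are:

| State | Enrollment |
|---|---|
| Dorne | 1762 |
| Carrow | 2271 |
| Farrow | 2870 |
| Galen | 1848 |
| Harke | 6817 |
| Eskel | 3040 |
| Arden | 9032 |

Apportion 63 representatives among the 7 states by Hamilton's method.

Standard divisor: 27640 ÷ 63 ≈ 438.73.
Standard quotas: Dorne 4.0161, Carrow 5.1763, Farrow 6.5416, Galen 4.2122, Harke 15.5380, Eskel 6.9291, Arden 20.5867.
Lower quotas: Dorne 4, Carrow 5, Farrow 6, Galen 4, Harke 15, Eskel 6, Arden 20 (sum 60, leaving 3 seats).
Remainders in descending order: Eskel 0.9291, Arden 0.5867, Farrow 0.5416, Harke 0.5380, Galen 0.2122, Carrow 0.1763, Dorne 0.0161.
The surplus seats go to Eskel, Arden, Farrow.

Dorne 4, Carrow 5, Farrow 7, Galen 4, Harke 15, Eskel 7, Arden 21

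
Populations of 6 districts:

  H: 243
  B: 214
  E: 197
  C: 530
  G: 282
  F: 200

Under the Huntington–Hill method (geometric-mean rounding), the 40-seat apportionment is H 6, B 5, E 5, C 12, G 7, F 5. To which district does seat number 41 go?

C

Priority for the next seat is population ÷ (√(s·(s+1))).
Priorities: H 37.496, B 39.071, E 35.967, C 42.434, G 37.684, F 36.515.
Highest priority: C.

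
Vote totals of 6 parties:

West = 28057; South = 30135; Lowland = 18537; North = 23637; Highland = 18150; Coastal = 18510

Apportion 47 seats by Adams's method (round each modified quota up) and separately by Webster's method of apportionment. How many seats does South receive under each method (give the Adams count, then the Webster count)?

Adams: West 10, South 10, Lowland 7, North 8, Highland 6, Coastal 6.
Webster: West 10, South 11, Lowland 6, North 8, Highland 6, Coastal 6.
South gets 10 under Adams and 11 under Webster.

10 and 11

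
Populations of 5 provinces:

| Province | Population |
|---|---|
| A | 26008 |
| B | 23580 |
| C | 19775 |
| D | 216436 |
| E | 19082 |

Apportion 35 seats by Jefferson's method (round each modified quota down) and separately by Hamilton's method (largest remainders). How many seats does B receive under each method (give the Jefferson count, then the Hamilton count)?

Jefferson: A 3, B 2, C 2, D 26, E 2.
Hamilton: A 3, B 3, C 2, D 25, E 2.
B gets 2 under Jefferson and 3 under Hamilton.

2 and 3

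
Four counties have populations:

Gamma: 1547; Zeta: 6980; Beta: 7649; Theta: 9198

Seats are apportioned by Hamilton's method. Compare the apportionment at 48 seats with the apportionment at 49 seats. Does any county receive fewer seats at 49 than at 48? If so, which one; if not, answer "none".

none

At 48 seats: Gamma 3, Zeta 13, Beta 15, Theta 17.
At 49 seats: Gamma 3, Zeta 13, Beta 15, Theta 18.
No county's allocation decreased.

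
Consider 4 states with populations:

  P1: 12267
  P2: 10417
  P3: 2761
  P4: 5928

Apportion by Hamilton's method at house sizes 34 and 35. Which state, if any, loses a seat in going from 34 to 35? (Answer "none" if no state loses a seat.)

P4

At 34 seats: P1 13, P2 11, P3 3, P4 7.
At 35 seats: P1 14, P2 12, P3 3, P4 6.
P4 drops from 7 to 6.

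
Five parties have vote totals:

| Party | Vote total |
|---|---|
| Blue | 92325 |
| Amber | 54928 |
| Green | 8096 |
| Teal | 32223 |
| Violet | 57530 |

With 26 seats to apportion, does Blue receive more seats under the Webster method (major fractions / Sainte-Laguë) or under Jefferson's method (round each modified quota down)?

Webster: Blue 10, Amber 6, Green 1, Teal 3, Violet 6.
Jefferson: Blue 11, Amber 6, Green 0, Teal 3, Violet 6.
Blue gets 10 under Webster and 11 under Jefferson.

Jefferson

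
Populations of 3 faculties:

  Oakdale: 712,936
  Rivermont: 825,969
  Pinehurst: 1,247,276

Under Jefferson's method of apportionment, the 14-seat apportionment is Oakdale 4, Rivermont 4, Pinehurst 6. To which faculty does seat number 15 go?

Pinehurst

Priority for the next seat is population ÷ (current seats + 1).
Priorities: Oakdale 142587.200, Rivermont 165193.800, Pinehurst 178182.286.
Highest priority: Pinehurst.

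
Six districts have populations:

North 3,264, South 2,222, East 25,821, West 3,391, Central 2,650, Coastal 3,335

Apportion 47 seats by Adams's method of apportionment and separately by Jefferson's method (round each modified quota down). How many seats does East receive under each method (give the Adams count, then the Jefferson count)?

Adams: North 4, South 3, East 29, West 4, Central 3, Coastal 4.
Jefferson: North 3, South 2, East 31, West 4, Central 3, Coastal 4.
East gets 29 under Adams and 31 under Jefferson.

29 and 31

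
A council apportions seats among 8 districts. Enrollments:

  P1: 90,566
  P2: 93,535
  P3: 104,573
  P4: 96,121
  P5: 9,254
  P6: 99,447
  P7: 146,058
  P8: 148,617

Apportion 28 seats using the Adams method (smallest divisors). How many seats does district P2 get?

Standard divisor 788171/28 ≈ 28148.964; standard quotas: P1 3.217, P2 3.323, P3 3.715, P4 3.415, P5 0.329, P6 3.533, P7 5.189, P8 5.280.
Rounding up gives 4, 4, 4, 4, 1, 4, 6, 6 = 33 seats, so the divisor must be adjusted.
With modified divisor 32600: modified quotas P1 2.778, P2 2.869, P3 3.208, P4 2.948, P5 0.284, P6 3.051, P7 4.480, P8 4.559.
Rounding up: P1 3, P2 3, P3 4, P4 3, P5 1, P6 4, P7 5, P8 5 (total 28).
P2 receives 3.

3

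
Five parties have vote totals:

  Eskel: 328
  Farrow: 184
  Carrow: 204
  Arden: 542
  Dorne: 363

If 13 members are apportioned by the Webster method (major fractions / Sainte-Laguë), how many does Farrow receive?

Standard divisor 1621/13 ≈ 124.692; standard quotas: Eskel 2.630, Farrow 1.476, Carrow 1.636, Arden 4.347, Dorne 2.911.
Rounding to the nearest integer gives Eskel 3, Farrow 1, Carrow 2, Arden 4, Dorne 3 — total 13, matching the house size, so no adjustment is needed.
Farrow receives 1.

1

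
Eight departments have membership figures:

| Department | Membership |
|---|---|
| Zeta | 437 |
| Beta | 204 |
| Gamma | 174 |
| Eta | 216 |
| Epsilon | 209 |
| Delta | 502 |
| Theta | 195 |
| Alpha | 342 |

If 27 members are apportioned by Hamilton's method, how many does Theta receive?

2

Standard divisor: 2279 ÷ 27 ≈ 84.407.
Standard quotas: Zeta 5.177, Beta 2.417, Gamma 2.061, Eta 2.559, Epsilon 2.476, Delta 5.947, Theta 2.310, Alpha 4.052.
Lower quotas: Zeta 5, Beta 2, Gamma 2, Eta 2, Epsilon 2, Delta 5, Theta 2, Alpha 4 (sum 24, leaving 3 seats).
Remainders in descending order: Delta 0.947, Eta 0.559, Epsilon 0.476, Beta 0.417, Theta 0.310, Zeta 0.177, Gamma 0.061, Alpha 0.052.
Largest remainders: Delta, Eta, Epsilon receive the extra seats.
Theta receives 2.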